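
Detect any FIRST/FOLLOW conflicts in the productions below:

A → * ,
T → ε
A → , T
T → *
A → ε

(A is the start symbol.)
A FIRST/FOLLOW conflict occurs when a non-terminal N has a nullable alternative N → β (β ⇒* ε) and another alternative N → α with FIRST(α) ∩ FOLLOW(N) ≠ ∅: on such a lookahead the parser cannot decide between expanding α and letting N vanish via β.

Nullable non-terminals: A, T.

A: nullable alternative(s) A → ε; FOLLOW(A) = { $ }
  A → * ,: FIRST \ {ε} = { '*' } — disjoint from FOLLOW(A)
  A → , T: FIRST \ {ε} = { ',' } — disjoint from FOLLOW(A)
  A → ε: FIRST \ {ε} = { } — this is the only nullable alternative, skip

T: nullable alternative(s) T → ε; FOLLOW(T) = { $ }
  T → ε: FIRST \ {ε} = { } — this is the only nullable alternative, skip
  T → *: FIRST \ {ε} = { '*' } — disjoint from FOLLOW(T)

No FIRST/FOLLOW conflicts found.

Answer: No FIRST/FOLLOW conflicts.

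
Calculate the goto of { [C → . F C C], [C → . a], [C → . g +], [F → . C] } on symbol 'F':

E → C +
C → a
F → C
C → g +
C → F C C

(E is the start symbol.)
{ [C → . F C C], [C → . a], [C → . g +], [C → F . C C], [F → . C] }

GOTO(I, 'F') = CLOSURE({ [A → αX.β] : [A → α.Xβ] ∈ I, X = 'F' })

Items with dot before 'F', with the dot advanced:
  [C → . F C C] → [C → F . C C]
Closure of the advanced items:
  [C → F . C C] has the dot before C: add [C → . a], [C → . g +], [C → . F C C]
  [C → . F C C] has the dot before F: add [F → . C]

GOTO = { [C → . F C C], [C → . a], [C → . g +], [C → F . C C], [F → . C] }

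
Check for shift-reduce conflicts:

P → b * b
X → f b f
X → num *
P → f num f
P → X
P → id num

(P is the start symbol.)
Augment with P' → P and build the canonical LR(0) collection (I0 = CLOSURE({[P' → . P]}), then GOTO on every symbol after a dot until no new states appear). It has 15 states:
  I0: { [P → . X], [P → . b * b], [P → . f num f], [P → . id num], [P' → . P], [X → . f b f], [X → . num *] }  — shift
  I1: { [P' → P .] }  — accept
  I2: { [P → X .] }  — reduce
  I3: { [P → b . * b] }  — shift
  I4: { [P → f . num f], [X → f . b f] }  — shift
  I5: { [P → id . num] }  — shift
  I6: { [X → num . *] }  — shift
  I7: { [X → num * .] }  — reduce
  I8: { [P → id num .] }  — reduce
  I9: { [X → f b . f] }  — shift
  I10: { [P → f num . f] }  — shift
  I11: { [P → f num f .] }  — reduce
  I12: { [X → f b f .] }  — reduce
  I13: { [P → b * . b] }  — shift
  I14: { [P → b * b .] }  — reduce

No state contains both a complete item and a shift item.

Answer: No shift-reduce conflicts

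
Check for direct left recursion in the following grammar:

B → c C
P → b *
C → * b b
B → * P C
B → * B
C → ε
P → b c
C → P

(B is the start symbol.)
Direct left recursion occurs when N → N α for some non-terminal N (the right-hand side begins with the left-hand side itself).

B → c C: starts with c
P → b *: starts with b
C → * b b: starts with '*'
B → * P C: starts with '*'
B → * B: starts with '*'
C → ε: starts with ε
P → b c: starts with b
C → P: starts with P

No direct left recursion found.

Answer: No direct left recursion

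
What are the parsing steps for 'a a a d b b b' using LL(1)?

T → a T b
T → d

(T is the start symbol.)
LL(1) parsing maintains a stack (initially the start symbol over $) and the input. At each step: if the stack top is a terminal, match it against the current input token; if it is a non-terminal N, replace it with the RHS of M[N, lookahead] (the unique production whose predict set contains the lookahead).

Stack is shown with the top on the left.

Stack        Input            Action
------------------------------------
T $          a a a d b b b $  output T → a T b
a T b $      a a a d b b b $  match 'a'
T b $        a a d b b b $    output T → a T b
a T b b $    a a d b b b $    match 'a'
T b b $      a d b b b $      output T → a T b
a T b b b $  a d b b b $      match 'a'
T b b b $    d b b b $        output T → d
d b b b $    d b b b $        match 'd'
b b b $      b b b $          match 'b'
b b $        b b $            match 'b'
b $          b $              match 'b'
$            $                accept

The string is accepted.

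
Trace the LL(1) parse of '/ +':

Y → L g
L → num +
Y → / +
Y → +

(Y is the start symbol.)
Stack is shown with the top on the left.

Stack  Input  Action
--------------------
Y $    / + $  output Y → / +
/ + $  / + $  match '/'
+ $    + $    match '+'
$      $      accept

The string is accepted.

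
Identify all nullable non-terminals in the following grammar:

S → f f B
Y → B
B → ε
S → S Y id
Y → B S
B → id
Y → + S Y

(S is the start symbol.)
{ 'B', 'Y' }

A non-terminal is nullable if it can derive ε (the empty string): either it has an ε-production, or it has a production whose right-hand side consists entirely of nullable non-terminals.

ε-productions: B → ε
So B is immediately nullable.
Y → B: every symbol on the right is nullable, so Y is nullable too.
No further non-terminal can be added: every production for the remaining non-terminals contains a terminal or a non-nullable non-terminal.
Nullable = { 'B', 'Y' }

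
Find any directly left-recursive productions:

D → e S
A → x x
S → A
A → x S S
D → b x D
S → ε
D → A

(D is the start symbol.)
Direct left recursion occurs when N → N α for some non-terminal N (the right-hand side begins with the left-hand side itself).

D → e S: starts with e
A → x x: starts with x
S → A: starts with A
A → x S S: starts with x
D → b x D: starts with b
S → ε: starts with ε
D → A: starts with A

No direct left recursion found.

Answer: No direct left recursion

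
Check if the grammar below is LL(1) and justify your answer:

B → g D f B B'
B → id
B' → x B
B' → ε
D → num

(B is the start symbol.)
No. Predict set conflict for B': { 'x' }

Relevant sets:
  FOLLOW(B') = { $, 'x' }

For B:
  PREDICT(B → g D f B B') = { 'g' }
  PREDICT(B → id) = { 'id' }
For B':
  PREDICT(B' → x B) = { 'x' }
  PREDICT(B' → ε) = { $, 'x' }
D has a single production, so nothing to check there.

Conflict found: Predict set conflict for B': { 'x' }
The grammar is NOT LL(1).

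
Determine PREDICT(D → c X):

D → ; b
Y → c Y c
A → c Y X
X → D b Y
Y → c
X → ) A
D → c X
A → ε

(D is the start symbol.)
PREDICT(D → c X) = (FIRST(RHS) \ {ε}) ∪ (FOLLOW(D) if ε ∈ FIRST(RHS), i.e. RHS ⇒* ε)
FIRST(c X) = { 'c' }
ε ∉ FIRST(c X), so FOLLOW(D) is not added.
PREDICT(D → c X) = { 'c' }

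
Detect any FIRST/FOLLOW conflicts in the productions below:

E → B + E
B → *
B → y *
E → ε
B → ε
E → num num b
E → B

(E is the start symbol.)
No FIRST/FOLLOW conflicts.

A FIRST/FOLLOW conflict occurs when a non-terminal N has a nullable alternative N → β (β ⇒* ε) and another alternative N → α with FIRST(α) ∩ FOLLOW(N) ≠ ∅: on such a lookahead the parser cannot decide between expanding α and letting N vanish via β.

Nullable non-terminals: B, E.
FIRST sets used below: FIRST(B) = { '*', 'y', ε }

B: nullable alternative(s) B → ε; FOLLOW(B) = { $, '+' }
  B → *: FIRST \ {ε} = { '*' } — disjoint from FOLLOW(B)
  B → y *: FIRST \ {ε} = { 'y' } — disjoint from FOLLOW(B)
  B → ε: FIRST \ {ε} = { } — this is the only nullable alternative, skip

E: nullable alternative(s) E → ε, E → B; FOLLOW(E) = { $ }
  E → B + E: FIRST \ {ε} = { '*', '+', 'y' } — disjoint from FOLLOW(E)
  E → ε: FIRST \ {ε} = { } — disjoint from FOLLOW(E)
  E → num num b: FIRST \ {ε} = { 'num' } — disjoint from FOLLOW(E)
  E → B: FIRST \ {ε} = { '*', 'y' } — disjoint from FOLLOW(E)

No FIRST/FOLLOW conflicts found.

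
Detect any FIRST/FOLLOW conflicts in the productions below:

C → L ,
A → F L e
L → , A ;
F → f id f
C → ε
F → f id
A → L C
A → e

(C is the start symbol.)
No FIRST/FOLLOW conflicts.

Nullable non-terminals: C.
FIRST sets used below: FIRST(L) = { ',' }

C: nullable alternative(s) C → ε; FOLLOW(C) = { $, ';' }
  C → L ,: FIRST \ {ε} = { ',' } — disjoint from FOLLOW(C)
  C → ε: FIRST \ {ε} = { } — this is the only nullable alternative, skip

A, F, L have no nullable alternative, so no FIRST/FOLLOW check is needed there.

No FIRST/FOLLOW conflicts found.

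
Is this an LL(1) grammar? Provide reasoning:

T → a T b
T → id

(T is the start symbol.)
Yes, the grammar is LL(1).

For T:
  PREDICT(T → a T b) = { 'a' }
  PREDICT(T → id) = { 'id' }

All predict sets are disjoint. The grammar IS LL(1).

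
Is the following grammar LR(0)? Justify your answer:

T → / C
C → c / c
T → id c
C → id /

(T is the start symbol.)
Yes, the grammar is LR(0)

Augment with T' → T and build the canonical LR(0) collection (I0 = CLOSURE({[T' → . T]}), then GOTO on every symbol after a dot until no new states appear). It has 11 states:
  I0: { [T → . / C], [T → . id c], [T' → . T] }  — shift
  I1: { [C → . c / c], [C → . id /], [T → / . C] }  — shift
  I2: { [T' → T .] }  — accept
  I3: { [T → id . c] }  — shift
  I4: { [T → id c .] }  — reduce
  I5: { [T → / C .] }  — reduce
  I6: { [C → c . / c] }  — shift
  I7: { [C → id . /] }  — shift
  I8: { [C → id / .] }  — reduce
  I9: { [C → c / . c] }  — shift
  I10: { [C → c / c .] }  — reduce

Every state is either a pure shift/goto state or contains exactly one complete item and nothing to shift — no conflicts. The grammar is LR(0).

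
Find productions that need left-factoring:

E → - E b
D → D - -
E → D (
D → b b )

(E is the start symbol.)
No, left-factoring is not needed

Left-factoring is needed when two productions for the same non-terminal
share a common prefix on the right-hand side.

Productions for E:
  E → - E b
  E → D (
Productions for D:
  D → D - -
  D → b b )

No common prefixes found.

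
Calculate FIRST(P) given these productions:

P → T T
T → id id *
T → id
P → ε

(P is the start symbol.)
To compute FIRST(P), examine every production with P on the left-hand side, reading each right-hand side left to right until a non-nullable symbol is reached.

FIRST sets of the other non-terminals involved (by the same procedure, iterated to a fixed point):
  FIRST(T) = { 'id' }

From P → T T:
  - T is a non-terminal: add FIRST(T) \ {ε} = { 'id' }
    T is not nullable, so stop
From P → ε:
  - ε-production, so ε ∈ FIRST(P)

Collecting: FIRST(P) = { 'id', ε }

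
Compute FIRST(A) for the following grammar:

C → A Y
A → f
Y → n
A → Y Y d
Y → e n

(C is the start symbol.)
FIRST sets of the other non-terminals involved (by the same procedure, iterated to a fixed point):
  FIRST(Y) = { 'e', 'n' }

From A → f:
  - f is a terminal: add 'f' and stop
From A → Y Y d:
  - Y is a non-terminal: add FIRST(Y) \ {ε} = { 'e', 'n' }
    Y is not nullable, so stop

Collecting: FIRST(A) = { 'e', 'f', 'n' }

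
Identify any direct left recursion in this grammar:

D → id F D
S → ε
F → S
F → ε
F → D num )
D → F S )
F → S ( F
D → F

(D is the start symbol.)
D → id F D: starts with id
S → ε: starts with ε
F → S: starts with S
F → ε: starts with ε
F → D num ): starts with D
D → F S ): starts with F
F → S ( F: starts with S
D → F: starts with F

No direct left recursion found.

Answer: No direct left recursion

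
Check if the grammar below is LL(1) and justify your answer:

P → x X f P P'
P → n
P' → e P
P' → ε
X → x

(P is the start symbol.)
No. Predict set conflict for P': { 'e' }

A grammar is LL(1) if for each non-terminal N with multiple productions, the predict sets of those productions are pairwise disjoint, where PREDICT(N → α) = (FIRST(α) \ {ε}) ∪ (FOLLOW(N) if α ⇒* ε).

Relevant sets:
  FOLLOW(P') = { $, 'e' }

For P:
  PREDICT(P → x X f P P') = { 'x' }
  PREDICT(P → n) = { 'n' }
For P':
  PREDICT(P' → e P) = { 'e' }
  PREDICT(P' → ε) = { $, 'e' }
X has a single production, so nothing to check there.

Conflict found: Predict set conflict for P': { 'e' }
The grammar is NOT LL(1).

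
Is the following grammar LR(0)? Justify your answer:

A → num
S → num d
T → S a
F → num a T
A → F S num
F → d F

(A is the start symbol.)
Augment with A' → A and build the canonical LR(0) collection (I0 = CLOSURE({[A' → . A]}), then GOTO on every symbol after a dot until no new states appear). It has 15 states:
  I0: { [A → . F S num], [A → . num], [A' → . A], [F → . d F], [F → . num a T] }  — shift
  I1: { [A' → A .] }  — accept
  I2: { [A → F . S num], [S → . num d] }  — shift
  I3: { [F → . d F], [F → . num a T], [F → d . F] }  — shift
  I4: { [A → num .], [F → num . a T] }  — shift, reduce
  I5: { [F → num a . T], [S → . num d], [T → . S a] }  — shift
  I6: { [T → S . a] }  — shift
  I7: { [F → num a T .] }  — reduce
  I8: { [S → num . d] }  — shift
  I9: { [S → num d .] }  — reduce
  I10: { [T → S a .] }  — reduce
  I11: { [F → d F .] }  — reduce
  I12: { [F → num . a T] }  — shift
  I13: { [A → F S . num] }  — shift
  I14: { [A → F S num .] }  — reduce

Conflict in state I4:
  Shift-reduce conflict between [A → num .] and [F → num . a T]
So the grammar is NOT LR(0).

Answer: No. Shift-reduce conflict between [A → num .] and [F → num . a T]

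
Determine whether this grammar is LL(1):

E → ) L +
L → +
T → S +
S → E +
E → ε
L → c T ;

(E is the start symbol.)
Yes, the grammar is LL(1).

Relevant sets:
  FOLLOW(E) = { $, '+' }

For E:
  PREDICT(E → ')' L '+') = { ')' }
  PREDICT(E → ε) = { $, '+' }
For L:
  PREDICT(L → '+') = { '+' }
  PREDICT(L → c T ';') = { 'c' }
T, S have a single production, so nothing to check there.

All predict sets are disjoint. The grammar IS LL(1).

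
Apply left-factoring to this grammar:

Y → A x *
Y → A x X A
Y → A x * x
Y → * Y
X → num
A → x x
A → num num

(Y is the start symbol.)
Left-factoring transforms A → αβ₁ | αβ₂ into A → αA' and A' → β₁ | β₂
(α is the longest common prefix among the alternatives). Repeat until
no nonterminal has two alternatives with a common prefix.

Round 1: Y has alternatives sharing prefix 'A x'. Introduce Y': Y → A x Y'
  Add: Y' → *
  Add: Y' → X A
  Add: Y' → * x

Round 2: Y' has alternatives sharing prefix '*'. Introduce Y'': Y' → * Y''
  Add: Y'' → ε
  Add: Y'' → x

No remaining common prefixes — done.

Resulting grammar:
Y → A x Y'
Y' → * Y''
Y'' → ε
Y'' → x
Y' → X A
Y → * Y
X → num
A → x x
A → num num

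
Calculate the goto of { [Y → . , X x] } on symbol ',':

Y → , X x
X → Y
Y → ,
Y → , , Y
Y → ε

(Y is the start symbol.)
GOTO(I, ',') = CLOSURE({ [A → αX.β] : [A → α.Xβ] ∈ I, X = ',' })

Items with dot before ',', with the dot advanced:
  [Y → . , X x] → [Y → , . X x]
Closure of the advanced items:
  [Y → , . X x] has the dot before X: add [X → . Y]
  [X → . Y] has the dot before Y: add [Y → . , X x], [Y → . ,], [Y → . , , Y], [Y → .]

GOTO = { [X → . Y], [Y → , . X x], [Y → . , , Y], [Y → . , X x], [Y → . ,], [Y → .] }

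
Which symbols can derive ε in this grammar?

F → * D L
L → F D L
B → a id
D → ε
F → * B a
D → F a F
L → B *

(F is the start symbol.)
A non-terminal is nullable if it can derive ε (the empty string): either it has an ε-production, or it has a production whose right-hand side consists entirely of nullable non-terminals.

ε-productions: D → ε
So D is immediately nullable.
No further non-terminal can be added: every production for the remaining non-terminals contains a terminal or a non-nullable non-terminal.
Nullable = { 'D' }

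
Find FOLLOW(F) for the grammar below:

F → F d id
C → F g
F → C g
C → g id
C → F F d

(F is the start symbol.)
F is the start symbol, so $ ∈ FOLLOW(F).
In F → F d id: F is followed by d id, add FIRST(d id) \ {ε} = { 'd' }
In C → F g: F is followed by g, add FIRST(g) \ {ε} = { 'g' }
In C → F F d: F is followed by F d, add FIRST(F d) \ {ε} = { 'g' }
In C → F F d: F is followed by d, add FIRST(d) \ {ε} = { 'd' }

Taking the union: FOLLOW(F) = { $, 'd', 'g' }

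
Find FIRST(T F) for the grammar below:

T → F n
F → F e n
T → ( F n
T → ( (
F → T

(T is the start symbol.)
FIRST sets of the non-terminals involved (from the grammar, by fixed-point iteration):
  FIRST(T) = { '(' }

To compute FIRST(T F), process the symbols left to right:
Symbol T is a non-terminal. Add FIRST(T) \ {ε} = { '(' }
T is not nullable (ε ∉ FIRST(T)), so stop here.
FIRST(T F) = { '(' }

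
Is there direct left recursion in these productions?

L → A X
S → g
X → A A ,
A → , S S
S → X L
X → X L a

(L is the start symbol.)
Direct left recursion occurs when N → N α for some non-terminal N (the right-hand side begins with the left-hand side itself).

L → A X: starts with A
S → g: starts with g
X → A A ,: starts with A
A → , S S: starts with ','
S → X L: starts with X
X → X L a: LEFT RECURSIVE (starts with X)

The grammar has direct left recursion on: X.

Answer: Yes, X is left-recursive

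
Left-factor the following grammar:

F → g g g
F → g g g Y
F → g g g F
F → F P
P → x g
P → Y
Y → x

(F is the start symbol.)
F → g g g F'
F' → ε
F' → Y
F' → F
F → F P
P → x g
P → Y
Y → x

Left-factoring transforms A → αβ₁ | αβ₂ into A → αA' and A' → β₁ | β₂
(α is the longest common prefix among the alternatives). Repeat until
no nonterminal has two alternatives with a common prefix.

Round 1: F has alternatives sharing prefix 'g g g'. Introduce F': F → g g g F'
  Add: F' → ε
  Add: F' → Y
  Add: F' → F

No remaining common prefixes — done.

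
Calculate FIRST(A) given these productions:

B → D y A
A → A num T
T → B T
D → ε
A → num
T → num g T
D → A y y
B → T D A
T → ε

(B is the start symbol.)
{ 'num' }

From A → A num T:
  - A is the symbol being defined: contributes nothing new
    A is not nullable, so stop
From A → num:
  - num is a terminal: add 'num' and stop

Collecting: FIRST(A) = { 'num' }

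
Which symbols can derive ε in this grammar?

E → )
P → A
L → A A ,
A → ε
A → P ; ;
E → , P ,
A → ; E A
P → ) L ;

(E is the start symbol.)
{ 'A', 'P' }

ε-productions: A → ε
So A is immediately nullable.
P → A: every symbol on the right is nullable, so P is nullable too.
No further non-terminal can be added: every production for the remaining non-terminals contains a terminal or a non-nullable non-terminal.
Nullable = { 'A', 'P' }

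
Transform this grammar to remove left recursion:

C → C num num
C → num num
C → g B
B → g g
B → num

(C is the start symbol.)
C is directly left-recursive. The standard transformation for
  A → A α₁ | ... | A α_m | β₁ | ... | β_n
is
  A  → β₁ A' | ... | β_n A'
  A' → α₁ A' | ... | α_m A' | ε

C → num num becomes C → num num C'
C → g B becomes C → g B C'
C → C num num becomes C' → num num C'
Add C' → ε

Productions for other non-terminals are unchanged:
  B → g g
  B → num

Resulting grammar:
C → num num C'
C → g B C'
C' → num num C'
C' → ε
B → g g
B → num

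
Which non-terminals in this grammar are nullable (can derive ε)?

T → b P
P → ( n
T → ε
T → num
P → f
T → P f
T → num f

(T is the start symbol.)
ε-productions: T → ε
So T is immediately nullable.
No further non-terminal can be added: every production for the remaining non-terminals contains a terminal or a non-nullable non-terminal.
Nullable = { 'T' }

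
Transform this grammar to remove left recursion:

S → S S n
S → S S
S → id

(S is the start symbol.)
S is directly left-recursive. The standard transformation for
  A → A α₁ | ... | A α_m | β₁ | ... | β_n
is
  A  → β₁ A' | ... | β_n A'
  A' → α₁ A' | ... | α_m A' | ε

S → id becomes S → id S'
S → S S n becomes S' → S n S'
S → S S becomes S' → S S'
Add S' → ε

Resulting grammar:
S → id S'
S' → S n S'
S' → S S'
S' → ε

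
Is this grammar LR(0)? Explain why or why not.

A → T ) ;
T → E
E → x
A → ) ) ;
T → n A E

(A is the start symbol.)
Augment with A' → A and build the canonical LR(0) collection (I0 = CLOSURE({[A' → . A]}), then GOTO on every symbol after a dot until no new states appear). It has 13 states:
  I0: { [A → . ) ) ;], [A → . T ) ;], [A' → . A], [E → . x], [T → . E], [T → . n A E] }  — shift
  I1: { [A → ) . ) ;] }  — shift
  I2: { [A' → A .] }  — accept
  I3: { [T → E .] }  — reduce
  I4: { [A → T . ) ;] }  — shift
  I5: { [A → . ) ) ;], [A → . T ) ;], [E → . x], [T → . E], [T → . n A E], [T → n . A E] }  — shift
  I6: { [E → x .] }  — reduce
  I7: { [E → . x], [T → n A . E] }  — shift
  I8: { [T → n A E .] }  — reduce
  I9: { [A → T ) . ;] }  — shift
  I10: { [A → T ) ; .] }  — reduce
  I11: { [A → ) ) . ;] }  — shift
  I12: { [A → ) ) ; .] }  — reduce

Every state is either a pure shift/goto state or contains exactly one complete item and nothing to shift — no conflicts. The grammar is LR(0).

Answer: Yes, the grammar is LR(0)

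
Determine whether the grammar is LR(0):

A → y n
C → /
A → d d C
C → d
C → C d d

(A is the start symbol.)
No. Shift-reduce conflict between [A → d d C .] and [C → C . d d]

A grammar is LR(0) if no state in the canonical LR(0) collection has:
  - both a shift item (dot before a terminal) and a complete item (shift-reduce conflict), or
  - two or more complete items (reduce-reduce conflict; the accept item [A' → A .] counts as a complete item here).

Augment with A' → A and build the canonical LR(0) collection (I0 = CLOSURE({[A' → . A]}), then GOTO on every symbol after a dot until no new states appear). It has 11 states:
  I0: { [A → . d d C], [A → . y n], [A' → . A] }  — shift
  I1: { [A' → A .] }  — accept
  I2: { [A → d . d C] }  — shift
  I3: { [A → y . n] }  — shift
  I4: { [A → y n .] }  — reduce
  I5: { [A → d d . C], [C → . /], [C → . C d d], [C → . d] }  — shift
  I6: { [C → / .] }  — reduce
  I7: { [A → d d C .], [C → C . d d] }  — shift, reduce
  I8: { [C → d .] }  — reduce
  I9: { [C → C d . d] }  — shift
  I10: { [C → C d d .] }  — reduce

Conflict in state I7:
  Shift-reduce conflict between [A → d d C .] and [C → C . d d]
So the grammar is NOT LR(0).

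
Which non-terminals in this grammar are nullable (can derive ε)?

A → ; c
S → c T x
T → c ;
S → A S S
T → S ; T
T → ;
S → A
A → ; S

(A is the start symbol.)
None

A non-terminal is nullable if it can derive ε (the empty string): either it has an ε-production, or it has a production whose right-hand side consists entirely of nullable non-terminals.

There are no ε-productions, so no non-terminal can derive ε.
No non-terminals are nullable.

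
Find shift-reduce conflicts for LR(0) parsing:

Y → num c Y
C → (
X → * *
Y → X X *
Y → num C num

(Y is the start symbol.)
A shift-reduce conflict occurs when an LR(0) state has both:
  - a complete (reduce) item [A → α .] (dot at the end), and
  - a shift item [B → β . c γ] (dot before a terminal).

Augment with Y' → Y and build the canonical LR(0) collection (I0 = CLOSURE({[Y' → . Y]}), then GOTO on every symbol after a dot until no new states appear). It has 13 states:
  I0: { [X → . * *], [Y → . X X *], [Y → . num C num], [Y → . num c Y], [Y' → . Y] }  — shift
  I1: { [X → * . *] }  — shift
  I2: { [X → . * *], [Y → X . X *] }  — shift
  I3: { [Y' → Y .] }  — accept
  I4: { [C → . (], [Y → num . C num], [Y → num . c Y] }  — shift
  I5: { [C → ( .] }  — reduce
  I6: { [Y → num C . num] }  — shift
  I7: { [X → . * *], [Y → . X X *], [Y → . num C num], [Y → . num c Y], [Y → num c . Y] }  — shift
  I8: { [Y → num c Y .] }  — reduce
  I9: { [Y → num C num .] }  — reduce
  I10: { [Y → X X . *] }  — shift
  I11: { [Y → X X * .] }  — reduce
  I12: { [X → * * .] }  — reduce

No state contains both a complete item and a shift item.

Answer: No shift-reduce conflicts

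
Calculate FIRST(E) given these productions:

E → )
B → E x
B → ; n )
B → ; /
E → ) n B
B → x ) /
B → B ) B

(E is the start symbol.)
{ ')' }

From E → ):
  - ')' is a terminal: add ')' and stop
From E → ) n B:
  - ')' is a terminal: add ')' and stop

Collecting: FIRST(E) = { ')' }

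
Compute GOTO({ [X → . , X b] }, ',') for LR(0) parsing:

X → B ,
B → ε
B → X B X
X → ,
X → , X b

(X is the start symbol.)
GOTO(I, ',') = CLOSURE({ [A → αX.β] : [A → α.Xβ] ∈ I, X = ',' })

Items with dot before ',', with the dot advanced:
  [X → . , X b] → [X → , . X b]
Closure of the advanced items:
  [X → , . X b] has the dot before X: add [X → . B ,], [X → . ,], [X → . , X b]
  [X → . B ,] has the dot before B: add [B → .], [B → . X B X]

GOTO = { [B → . X B X], [B → .], [X → , . X b], [X → . , X b], [X → . ,], [X → . B ,] }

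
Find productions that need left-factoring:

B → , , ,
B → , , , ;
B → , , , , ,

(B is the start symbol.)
Left-factoring is needed when two productions for the same non-terminal
share a common prefix on the right-hand side.

Productions for B:
  B → , , ,
  B → , , , ;
  B → , , , , ,

Found common prefix ', , ,' in productions for B

Answer: Yes, B has productions with common prefix ', , ,'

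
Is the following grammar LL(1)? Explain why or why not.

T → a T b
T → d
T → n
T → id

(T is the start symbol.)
Yes, the grammar is LL(1).

A grammar is LL(1) if for each non-terminal N with multiple productions, the predict sets of those productions are pairwise disjoint, where PREDICT(N → α) = (FIRST(α) \ {ε}) ∪ (FOLLOW(N) if α ⇒* ε).

For T:
  PREDICT(T → a T b) = { 'a' }
  PREDICT(T → d) = { 'd' }
  PREDICT(T → n) = { 'n' }
  PREDICT(T → id) = { 'id' }

All predict sets are disjoint. The grammar IS LL(1).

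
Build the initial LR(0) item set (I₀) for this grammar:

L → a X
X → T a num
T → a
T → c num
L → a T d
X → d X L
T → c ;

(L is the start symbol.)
{ [L → . a T d], [L → . a X], [L' → . L] }

First, augment the grammar with L' → L
I₀ = CLOSURE({ [L' → . L] }):
  [L' → . L] has the dot before L: add [L → . a X], [L → . a T d]
No further items can be added.

I₀ = { [L → . a T d], [L → . a X], [L' → . L] }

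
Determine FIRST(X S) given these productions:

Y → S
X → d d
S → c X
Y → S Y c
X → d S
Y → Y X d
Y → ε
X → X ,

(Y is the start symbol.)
FIRST sets of the non-terminals involved (from the grammar, by fixed-point iteration):
  FIRST(X) = { 'd' }

To compute FIRST(X S), process the symbols left to right:
Symbol X is a non-terminal. Add FIRST(X) \ {ε} = { 'd' }
X is not nullable (ε ∉ FIRST(X)), so stop here.
FIRST(X S) = { 'd' }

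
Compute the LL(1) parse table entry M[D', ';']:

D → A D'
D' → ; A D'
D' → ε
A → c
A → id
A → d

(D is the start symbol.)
To find M[D', ';'], we find productions for D' where ';' is in the predict set (PREDICT(N → α) = (FIRST(α) \ {ε}) ∪ (FOLLOW(N) if α ⇒* ε)).

Relevant sets:
  FOLLOW(D') = { $ }

D' → ; A D': PREDICT = { ';' }
  ';' is in predict set, so this production goes in M[D', ';']
D' → ε: PREDICT = { $ }

M[D', ';'] = D' → ; A D'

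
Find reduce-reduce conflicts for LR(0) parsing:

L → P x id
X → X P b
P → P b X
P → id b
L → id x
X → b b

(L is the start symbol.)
No reduce-reduce conflicts

A reduce-reduce conflict occurs when an LR(0) state has two complete items [A → α .] and [B → β .] — both call for a reduction, and with no lookahead the parser cannot choose between them.

Augment with L' → L and build the canonical LR(0) collection (I0 = CLOSURE({[L' → . L]}), then GOTO on every symbol after a dot until no new states appear). It has 15 states:
  I0: { [L → . P x id], [L → . id x], [L' → . L], [P → . P b X], [P → . id b] }  — shift
  I1: { [L' → L .] }  — accept
  I2: { [L → P . x id], [P → P . b X] }  — shift
  I3: { [L → id . x], [P → id . b] }  — shift
  I4: { [P → id b .] }  — reduce
  I5: { [L → id x .] }  — reduce
  I6: { [P → P b . X], [X → . X P b], [X → . b b] }  — shift
  I7: { [L → P x . id] }  — shift
  I8: { [L → P x id .] }  — reduce
  I9: { [P → . P b X], [P → . id b], [P → P b X .], [X → X . P b] }  — shift, reduce
  I10: { [X → b . b] }  — shift
  I11: { [X → b b .] }  — reduce
  I12: { [P → P . b X], [X → X P . b] }  — shift
  I13: { [P → id . b] }  — shift
  I14: { [P → P b . X], [X → . X P b], [X → . b b], [X → X P b .] }  — shift, reduce

No state contains more than one complete item.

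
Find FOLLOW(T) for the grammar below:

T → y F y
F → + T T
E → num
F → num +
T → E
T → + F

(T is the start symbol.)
{ $, '+', 'num', 'y' }

T is the start symbol, so $ ∈ FOLLOW(T).
In F → + T T: T is followed by T, add FIRST(T) \ {ε} = { '+', 'num', 'y' }
In F → + T T: T is at the end, add FOLLOW(F)

The FOLLOW sets referred to above (computed the same way, to a fixed point):
  FOLLOW(F) = { $, '+', 'num', 'y' }

Taking the union: FOLLOW(T) = { $, '+', 'num', 'y' }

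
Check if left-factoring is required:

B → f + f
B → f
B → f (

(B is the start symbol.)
Yes, B has productions with common prefix 'f'

Left-factoring is needed when two productions for the same non-terminal
share a common prefix on the right-hand side.

Productions for B:
  B → f + f
  B → f
  B → f (

Found common prefix 'f' in productions for B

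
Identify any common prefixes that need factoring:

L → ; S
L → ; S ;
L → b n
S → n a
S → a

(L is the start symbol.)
Yes, L has productions with common prefix '; S'

Left-factoring is needed when two productions for the same non-terminal
share a common prefix on the right-hand side.

Productions for L:
  L → ; S
  L → ; S ;
  L → b n
Productions for S:
  S → n a
  S → a

Found common prefix '; S' in productions for L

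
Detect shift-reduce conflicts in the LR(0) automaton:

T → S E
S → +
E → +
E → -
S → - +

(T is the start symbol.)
A shift-reduce conflict occurs when an LR(0) state has both:
  - a complete (reduce) item [A → α .] (dot at the end), and
  - a shift item [B → β . c γ] (dot before a terminal).

Augment with T' → T and build the canonical LR(0) collection (I0 = CLOSURE({[T' → . T]}), then GOTO on every symbol after a dot until no new states appear). It has 9 states:
  I0: { [S → . +], [S → . - +], [T → . S E], [T' → . T] }  — shift
  I1: { [S → + .] }  — reduce
  I2: { [S → - . +] }  — shift
  I3: { [E → . +], [E → . -], [T → S . E] }  — shift
  I4: { [T' → T .] }  — accept
  I5: { [E → + .] }  — reduce
  I6: { [E → - .] }  — reduce
  I7: { [T → S E .] }  — reduce
  I8: { [S → - + .] }  — reduce

No state contains both a complete item and a shift item.

Answer: No shift-reduce conflicts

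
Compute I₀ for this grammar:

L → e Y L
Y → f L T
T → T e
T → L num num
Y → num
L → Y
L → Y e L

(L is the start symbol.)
{ [L → . Y e L], [L → . Y], [L → . e Y L], [L' → . L], [Y → . f L T], [Y → . num] }

First, augment the grammar with L' → L
I₀ = CLOSURE({ [L' → . L] }):
  [L' → . L] has the dot before L: add [L → . e Y L], [L → . Y], [L → . Y e L]
  [L → . Y] has the dot before Y: add [Y → . f L T], [Y → . num]
No further items can be added.

I₀ = { [L → . Y e L], [L → . Y], [L → . e Y L], [L' → . L], [Y → . f L T], [Y → . num] }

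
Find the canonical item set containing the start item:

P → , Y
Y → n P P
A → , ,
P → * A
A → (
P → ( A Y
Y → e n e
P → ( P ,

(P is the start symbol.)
First, augment the grammar with P' → P
I₀ = CLOSURE({ [P' → . P] }):
  [P' → . P] has the dot before P: add [P → . , Y], [P → . * A], [P → . ( A Y], [P → . ( P ,]
No further items can be added.

I₀ = { [P → . ( A Y], [P → . ( P ,], [P → . * A], [P → . , Y], [P' → . P] }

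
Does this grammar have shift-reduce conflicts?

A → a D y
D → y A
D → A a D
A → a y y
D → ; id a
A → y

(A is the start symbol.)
Yes — I7: [A → y .] vs [A → . a D y]; I13: [A → y .] vs [A → . a D y]

A shift-reduce conflict occurs when an LR(0) state has both:
  - a complete (reduce) item [A → α .] (dot at the end), and
  - a shift item [B → β . c γ] (dot before a terminal).

Augment with A' → A and build the canonical LR(0) collection (I0 = CLOSURE({[A' → . A]}), then GOTO on every symbol after a dot until no new states appear). It has 16 states:
  I0: { [A → . a D y], [A → . a y y], [A → . y], [A' → . A] }  — shift
  I1: { [A' → A .] }  — accept
  I2: { [A → . a D y], [A → . a y y], [A → . y], [A → a . D y], [A → a . y y], [D → . ; id a], [D → . A a D], [D → . y A] }  — shift
  I3: { [A → y .] }  — reduce
  I4: { [D → ; . id a] }  — shift
  I5: { [D → A . a D] }  — shift
  I6: { [A → a D . y] }  — shift
  I7: { [A → . a D y], [A → . a y y], [A → . y], [A → a y . y], [A → y .], [D → y . A] }  — shift, reduce
  I8: { [D → y A .] }  — reduce
  I9: { [A → a y y .], [A → y .] }  — 2 reduces
  I10: { [A → a D y .] }  — reduce
  I11: { [A → . a D y], [A → . a y y], [A → . y], [D → . ; id a], [D → . A a D], [D → . y A], [D → A a . D] }  — shift
  I12: { [D → A a D .] }  — reduce
  I13: { [A → . a D y], [A → . a y y], [A → . y], [A → y .], [D → y . A] }  — shift, reduce
  I14: { [D → ; id . a] }  — shift
  I15: { [D → ; id a .] }  — reduce

I7 contains reduce item [A → y .] and shift items [A → . a D y], [A → . a y y], [A → a y . y], [A → . y] — shift-reduce conflict.
I13 contains reduce item [A → y .] and shift items [A → . a D y], [A → . a y y], [A → . y] — shift-reduce conflict.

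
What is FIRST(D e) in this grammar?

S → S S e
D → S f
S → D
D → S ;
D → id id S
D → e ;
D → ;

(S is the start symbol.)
FIRST sets of the non-terminals involved (from the grammar, by fixed-point iteration):
  FIRST(D) = { ';', 'e', 'id' }

To compute FIRST(D e), process the symbols left to right:
Symbol D is a non-terminal. Add FIRST(D) \ {ε} = { ';', 'e', 'id' }
D is not nullable (ε ∉ FIRST(D)), so stop here.
FIRST(D e) = { ';', 'e', 'id' }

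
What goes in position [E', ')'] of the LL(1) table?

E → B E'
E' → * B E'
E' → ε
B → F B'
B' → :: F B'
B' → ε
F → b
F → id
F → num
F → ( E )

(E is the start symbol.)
To find M[E', ')'], we find productions for E' where ')' is in the predict set (PREDICT(N → α) = (FIRST(α) \ {ε}) ∪ (FOLLOW(N) if α ⇒* ε)).

Relevant sets:
  FOLLOW(E') = { $, ')' }

E' → * B E': PREDICT = { '*' }
E' → ε: PREDICT = { $, ')' }
  ')' is in predict set, so this production goes in M[E', ')']

M[E', ')'] = E' → ε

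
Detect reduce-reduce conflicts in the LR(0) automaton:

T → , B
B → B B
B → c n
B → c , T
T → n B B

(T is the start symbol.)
Yes — I9: [B → B B .] vs [T → n B B .]

Augment with T' → T and build the canonical LR(0) collection (I0 = CLOSURE({[T' → . T]}), then GOTO on every symbol after a dot until no new states appear). It has 12 states:
  I0: { [T → . , B], [T → . n B B], [T' → . T] }  — shift
  I1: { [B → . B B], [B → . c , T], [B → . c n], [T → , . B] }  — shift
  I2: { [T' → T .] }  — accept
  I3: { [B → . B B], [B → . c , T], [B → . c n], [T → n . B B] }  — shift
  I4: { [B → . B B], [B → . c , T], [B → . c n], [B → B . B], [T → n B . B] }  — shift
  I5: { [B → c . , T], [B → c . n] }  — shift
  I6: { [B → c , . T], [T → . , B], [T → . n B B] }  — shift
  I7: { [B → c n .] }  — reduce
  I8: { [B → c , T .] }  — reduce
  I9: { [B → . B B], [B → . c , T], [B → . c n], [B → B . B], [B → B B .], [T → n B B .] }  — shift, 2 reduces
  I10: { [B → . B B], [B → . c , T], [B → . c n], [B → B . B], [B → B B .] }  — shift, reduce
  I11: { [B → . B B], [B → . c , T], [B → . c n], [B → B . B], [T → , B .] }  — shift, reduce

I9 contains complete items [B → B B .], [T → n B B .] — reduce-reduce conflict.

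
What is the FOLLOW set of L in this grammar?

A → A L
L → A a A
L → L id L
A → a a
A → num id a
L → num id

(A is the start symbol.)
To compute FOLLOW(L), find every occurrence of L on a right-hand side N → α L β: add FIRST(β) \ {ε}, and if β is empty or nullable also add FOLLOW(N). Iterate to a fixed point.

In A → A L: L is at the end, add FOLLOW(A)
In L → L id L: L is followed by id L, add FIRST(id L) \ {ε} = { 'id' }
In L → L id L: L is at the end; this adds FOLLOW(L) to itself — nothing new

The FOLLOW sets referred to above (computed the same way, to a fixed point):
  FOLLOW(A) = { $, 'a', 'id', 'num' }

Taking the union: FOLLOW(L) = { $, 'a', 'id', 'num' }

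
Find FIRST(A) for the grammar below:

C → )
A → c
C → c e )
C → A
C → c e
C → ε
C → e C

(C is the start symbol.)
{ 'c' }

From A → c:
  - c is a terminal: add 'c' and stop

Collecting: FIRST(A) = { 'c' }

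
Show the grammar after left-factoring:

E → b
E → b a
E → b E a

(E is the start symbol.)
Left-factoring transforms A → αβ₁ | αβ₂ into A → αA' and A' → β₁ | β₂
(α is the longest common prefix among the alternatives). Repeat until
no nonterminal has two alternatives with a common prefix.

Round 1: E has alternatives sharing prefix 'b'. Introduce E': E → b E'
  Add: E' → ε
  Add: E' → a
  Add: E' → E a

No remaining common prefixes — done.

Resulting grammar:
E → b E'
E' → ε
E' → a
E' → E a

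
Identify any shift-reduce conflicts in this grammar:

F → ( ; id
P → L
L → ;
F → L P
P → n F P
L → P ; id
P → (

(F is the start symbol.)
Yes — I1: [P → ( .] vs [F → ( . ; id]; I4: [P → L .] vs [L → . ;]; I10: [P → n F P .] vs [L → P . ; id]; I13: [F → L P .] vs [L → P . ; id]

Augment with F' → F and build the canonical LR(0) collection (I0 = CLOSURE({[F' → . F]}), then GOTO on every symbol after a dot until no new states appear). It has 16 states:
  I0: { [F → . ( ; id], [F → . L P], [F' → . F], [L → . ;], [L → . P ; id], [P → . (], [P → . L], [P → . n F P] }  — shift
  I1: { [F → ( . ; id], [P → ( .] }  — shift, reduce
  I2: { [L → ; .] }  — reduce
  I3: { [F' → F .] }  — accept
  I4: { [F → L . P], [L → . ;], [L → . P ; id], [P → . (], [P → . L], [P → . n F P], [P → L .] }  — shift, reduce
  I5: { [L → P . ; id] }  — shift
  I6: { [F → . ( ; id], [F → . L P], [L → . ;], [L → . P ; id], [P → . (], [P → . L], [P → . n F P], [P → n . F P] }  — shift
  I7: { [L → . ;], [L → . P ; id], [P → . (], [P → . L], [P → . n F P], [P → n F . P] }  — shift
  I8: { [P → ( .] }  — reduce
  I9: { [P → L .] }  — reduce
  I10: { [L → P . ; id], [P → n F P .] }  — shift, reduce
  I11: { [L → P ; . id] }  — shift
  I12: { [L → P ; id .] }  — reduce
  I13: { [F → L P .], [L → P . ; id] }  — shift, reduce
  I14: { [F → ( ; . id] }  — shift
  I15: { [F → ( ; id .] }  — reduce

I1 contains reduce item [P → ( .] and shift item [F → ( . ; id] — shift-reduce conflict.
I4 contains reduce item [P → L .] and shift items [L → . ;], [P → . (], [P → . n F P] — shift-reduce conflict.
I10 contains reduce item [P → n F P .] and shift item [L → P . ; id] — shift-reduce conflict.
I13 contains reduce item [F → L P .] and shift item [L → P . ; id] — shift-reduce conflict.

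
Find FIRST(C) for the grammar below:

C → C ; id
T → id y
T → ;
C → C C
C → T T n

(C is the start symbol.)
To compute FIRST(C), examine every production with C on the left-hand side, reading each right-hand side left to right until a non-nullable symbol is reached.

FIRST sets of the other non-terminals involved (by the same procedure, iterated to a fixed point):
  FIRST(T) = { ';', 'id' }

From C → C ; id:
  - C is the symbol being defined: contributes nothing new
    C is not nullable, so stop
From C → C C:
  - C is the symbol being defined: contributes nothing new
    C is not nullable, so stop
From C → T T n:
  - T is a non-terminal: add FIRST(T) \ {ε} = { ';', 'id' }
    T is not nullable, so stop

Collecting: FIRST(C) = { ';', 'id' }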